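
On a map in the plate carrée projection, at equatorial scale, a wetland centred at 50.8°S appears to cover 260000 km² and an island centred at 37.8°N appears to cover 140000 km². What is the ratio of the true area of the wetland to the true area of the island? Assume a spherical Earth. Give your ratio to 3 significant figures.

Plate carrée has h = 1 and k = sec φ, giving areal scale sec φ; true area = (apparent area) · cos φ.
True area of wetland: 260000 × cos(50.8°) = 260000 × 0.6320 = 164300 km².
True area of island: 140000 × cos(37.8°) = 140000 × 0.7902 = 110600 km².
Ratio = 164300 / 110600 ≈ 1.49.

1.49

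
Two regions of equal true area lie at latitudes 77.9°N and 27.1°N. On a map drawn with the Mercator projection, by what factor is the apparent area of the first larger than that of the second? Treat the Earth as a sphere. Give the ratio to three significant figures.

Mercator areal scale is sec²φ.
At 77.9°: sec²(77.9°) = 1/0.2096² = 22.76.
At 27.1°: sec²(27.1°) = 1/0.8902² = 1.262.
Ratio = 22.76/1.262 = cos²(27.1°)/cos²(77.9°) ≈ 18.0.

18.0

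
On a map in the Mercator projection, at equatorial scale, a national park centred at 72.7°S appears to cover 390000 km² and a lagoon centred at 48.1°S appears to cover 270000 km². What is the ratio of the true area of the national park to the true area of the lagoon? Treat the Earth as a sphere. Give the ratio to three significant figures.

On Mercator the areal scale is sec²φ, so true area = apparent × cos²φ.
True area of national park: 390000 × cos²(72.7°) = 390000 × 0.08843 = 34490 km².
True area of lagoon: 270000 × cos²(48.1°) = 270000 × 0.4460 = 120400 km².
Ratio = 34490 / 120400 ≈ 0.286.

0.286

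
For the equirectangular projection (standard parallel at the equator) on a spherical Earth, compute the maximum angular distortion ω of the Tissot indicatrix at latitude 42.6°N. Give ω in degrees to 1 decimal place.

17.5°

Plate carrée maps x = Rλ, y = Rφ. The meridian scale is h = 1 and the parallel scale is k = 1/cos φ = sec φ.
At 42.6°: h = 1.000, k = 1.359; principal scales a = 1.359, b = 1.000.
sin(ω/2) = (a − b)/(a + b) = 0.3585/2.359 = 0.1520, so ω = 2 arcsin(0.1520) ≈ 17.5°.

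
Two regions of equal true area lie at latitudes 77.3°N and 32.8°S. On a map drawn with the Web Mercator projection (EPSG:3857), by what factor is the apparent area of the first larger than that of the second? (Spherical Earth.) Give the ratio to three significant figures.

14.6

Mercator is conformal with k = sec φ, so areal scale = k² = sec²φ.
At 77.3°: sec²(77.3°) = 1/0.2198² = 20.69.
At 32.8°: sec²(32.8°) = 1/0.8406² = 1.415.
Ratio = 20.69/1.415 = cos²(32.8°)/cos²(77.3°) ≈ 14.6.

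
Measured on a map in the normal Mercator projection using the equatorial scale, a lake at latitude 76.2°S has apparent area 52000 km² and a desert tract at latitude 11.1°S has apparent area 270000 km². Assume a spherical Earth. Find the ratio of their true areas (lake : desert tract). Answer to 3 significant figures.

Mercator's areal exaggeration is sec²φ; hence true area = (apparent area) · cos²φ.
True area of lake: 52000 × cos²(76.2°) = 52000 × 0.05690 = 2959 km².
True area of desert tract: 270000 × cos²(11.1°) = 270000 × 0.9629 = 260000 km².
Ratio = 2959 / 260000 ≈ 0.0114.

0.0114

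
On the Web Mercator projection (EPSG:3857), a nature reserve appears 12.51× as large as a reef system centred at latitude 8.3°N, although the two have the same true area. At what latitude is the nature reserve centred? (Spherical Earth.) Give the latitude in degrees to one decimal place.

73.8°

For equal true areas on Mercator, apparent areas scale as sec²φ, so the ratio is cos²φ₂ / cos²φ₁.
cos²φ₂ / cos²φ₁ = 12.51  ⇒  cos φ₁ = cos 8.3° / √12.51 = 0.9895/3.537 = 0.2798.
φ₁ = arccos(0.2798) ≈ 73.8°.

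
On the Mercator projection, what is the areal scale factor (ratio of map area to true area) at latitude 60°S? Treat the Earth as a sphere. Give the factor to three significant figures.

4.00

The Mercator projection is conformal; its linear scale factor is the same in every direction and equals sec φ = 1/cos φ.
Areal scale = k² = sec²φ = 1/cos²(60°) = 1/0.5000² = 4.000.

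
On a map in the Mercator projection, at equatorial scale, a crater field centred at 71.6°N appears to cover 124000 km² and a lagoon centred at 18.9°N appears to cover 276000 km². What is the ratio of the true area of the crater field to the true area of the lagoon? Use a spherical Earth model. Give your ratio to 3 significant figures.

Since Mercator area scale is 1/cos²φ, the true area equals the apparent area multiplied by cos²φ.
True area of crater field: 124000 × cos²(71.6°) = 124000 × 0.09963 = 12350 km².
True area of lagoon: 276000 × cos²(18.9°) = 276000 × 0.8951 = 247000 km².
Ratio = 12350 / 247000 ≈ 0.0500.

0.0500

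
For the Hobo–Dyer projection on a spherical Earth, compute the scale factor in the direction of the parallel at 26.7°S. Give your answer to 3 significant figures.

0.888

Hobo–Dyer is a cylindrical equal-area projection with standard parallels at ±37.5°. For cylindrical equal-area with standard parallel φ₀, h = cos φ / cos φ₀ and k = cos φ₀ / cos φ, so h·k = 1.
k = cos 37.5° / cos 26.7° = 0.7934/0.8934 = 0.8880.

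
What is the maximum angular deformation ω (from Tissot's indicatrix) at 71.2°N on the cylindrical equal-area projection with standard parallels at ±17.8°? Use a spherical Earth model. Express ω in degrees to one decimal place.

For cylindrical equal-area with standard parallel φ₀, h = cos φ / cos φ₀ and k = cos φ₀ / cos φ, so h·k = 1.
At 71.2°: h = 0.3385, k = 2.954; principal scales a = 2.954, b = 0.3385.
sin(ω/2) = (a − b)/(a + b) = 2.616/3.293 = 0.7944, so ω = 2 arcsin(0.7944) ≈ 105.2°.

105.2°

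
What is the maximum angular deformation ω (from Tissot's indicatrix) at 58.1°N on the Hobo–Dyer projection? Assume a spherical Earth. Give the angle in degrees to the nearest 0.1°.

45.3°

The Hobo–Dyer projection is cylindrical equal-area with φ₀ = 37.5°. A cylindrical equal-area projection with standard parallel φ₀ has meridian scale h = cos φ / cos φ₀ and parallel scale k = cos φ₀ / cos φ (so areas are preserved, h·k = 1).
At 58.1°: h = 0.6661, k = 1.501; principal scales a = 1.501, b = 0.6661.
sin(ω/2) = (a − b)/(a + b) = 0.8352/2.167 = 0.3854, so ω = 2 arcsin(0.3854) ≈ 45.3°.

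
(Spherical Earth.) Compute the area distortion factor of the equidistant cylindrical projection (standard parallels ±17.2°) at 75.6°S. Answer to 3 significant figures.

3.84

The equidistant cylindrical projection with φ₀ = 17.2° has h = 1 (meridians true) and k = cos φ₀ / cos φ along parallels.
Areal scale = h·k = 1 × cos φ₀ / cos φ; at 75.6°, h = 1.000, k = 3.841, so h·k = 3.841.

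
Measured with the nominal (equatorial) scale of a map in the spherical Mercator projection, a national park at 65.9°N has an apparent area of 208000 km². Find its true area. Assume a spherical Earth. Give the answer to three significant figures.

34700 km²

For Mercator, h = k = sec φ (a conformal cylindrical projection has a single point scale, 1/cos φ).
Areal scale = k² = sec²φ = 1/cos²(65.9°) = 1/0.4083² = 5.998.
True area = apparent / (areal scale) = 208000 / 5.998 ≈ 34700 km².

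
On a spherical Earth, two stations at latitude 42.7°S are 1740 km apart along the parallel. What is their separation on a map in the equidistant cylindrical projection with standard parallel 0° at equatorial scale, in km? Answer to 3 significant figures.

For the equirectangular projection with φ₀ = 0 (plate carrée), h = 1 along meridians and k = sec φ along parallels.
Along the parallel, k = sec 42.7° = 1/0.7349 = 1.361.
Map distance = 1740 × 1.361 ≈ 2370 km.

2370 km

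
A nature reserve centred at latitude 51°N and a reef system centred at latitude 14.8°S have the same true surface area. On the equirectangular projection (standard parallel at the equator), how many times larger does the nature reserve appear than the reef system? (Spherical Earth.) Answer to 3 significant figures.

1.54

Plate carrée maps x = Rλ, y = Rφ. The meridian scale is h = 1 and the parallel scale is k = 1/cos φ = sec φ.
Areal scale at 51°: h·k = 1.000 × 1.589 = 1.589.
Areal scale at 14.8°: h·k = 1.000 × 1.034 = 1.034.
Ratio = 1.589/1.034 ≈ 1.54.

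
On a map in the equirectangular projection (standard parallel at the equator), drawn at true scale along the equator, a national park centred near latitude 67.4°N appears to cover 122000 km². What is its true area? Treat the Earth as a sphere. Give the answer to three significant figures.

In the plate carrée (x = Rλ, y = Rφ), meridians are true-scale (h = 1) and parallels are stretched by k = sec φ.
Areal scale = h·k = 1 × sec φ; at 67.4°, h = 1.000, k = 2.602, so h·k = 2.602.
True area = apparent / (areal scale) = 122000 / 2.602 ≈ 46900 km².

46900 km²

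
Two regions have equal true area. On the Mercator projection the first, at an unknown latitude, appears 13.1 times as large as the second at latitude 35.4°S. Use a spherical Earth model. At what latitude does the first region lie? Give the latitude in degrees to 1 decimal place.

Mercator areal scale is sec²φ, so apparent-area ratio = sec²φ₁ / sec²φ₂ = cos²φ₂ / cos²φ₁.
cos²φ₂ / cos²φ₁ = 13.1  ⇒  cos φ₁ = cos 35.4° / √13.1 = 0.8151/3.619 = 0.2252.
φ₁ = arccos(0.2252) ≈ 77.0°.

77.0°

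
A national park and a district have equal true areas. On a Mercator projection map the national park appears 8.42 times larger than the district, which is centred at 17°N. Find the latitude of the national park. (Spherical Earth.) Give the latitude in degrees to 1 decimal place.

On Mercator, (apparent₁)/(apparent₂) = sec²φ₁ / sec²φ₂ when true areas are equal.
cos²φ₂ / cos²φ₁ = 8.42  ⇒  cos φ₁ = cos 17° / √8.42 = 0.9563/2.902 = 0.3296.
φ₁ = arccos(0.3296) ≈ 70.8°.

70.8°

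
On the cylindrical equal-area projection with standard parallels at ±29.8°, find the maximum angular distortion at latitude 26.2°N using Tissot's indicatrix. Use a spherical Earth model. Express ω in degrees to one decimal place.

3.8°

A cylindrical equal-area projection with standard parallel φ₀ has meridian scale h = cos φ / cos φ₀ and parallel scale k = cos φ₀ / cos φ (so areas are preserved, h·k = 1).
At 26.2°: h = 1.034, k = 0.9671; principal scales a = 1.034, b = 0.9671.
sin(ω/2) = (a − b)/(a + b) = 0.06686/2.001 = 0.03341, so ω = 2 arcsin(0.03341) ≈ 3.8°.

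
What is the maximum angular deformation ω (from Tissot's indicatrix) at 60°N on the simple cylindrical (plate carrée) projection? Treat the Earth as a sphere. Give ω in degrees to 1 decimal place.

38.9°

In the plate carrée (x = Rλ, y = Rφ), meridians are true-scale (h = 1) and parallels are stretched by k = sec φ.
At 60°: h = 1.000, k = 2.000; principal scales a = 2.000, b = 1.000.
sin(ω/2) = (a − b)/(a + b) = 1.0000/3.000 = 0.3333, so ω = 2 arcsin(0.3333) ≈ 38.9°.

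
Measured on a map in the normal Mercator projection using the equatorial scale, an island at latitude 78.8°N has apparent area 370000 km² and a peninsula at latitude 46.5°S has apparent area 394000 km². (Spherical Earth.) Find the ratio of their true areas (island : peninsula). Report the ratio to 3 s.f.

Mercator's areal exaggeration is sec²φ; hence true area = (apparent area) · cos²φ.
True area of island: 370000 × cos²(78.8°) = 370000 × 0.03773 = 13960 km².
True area of peninsula: 394000 × cos²(46.5°) = 394000 × 0.4738 = 186700 km².
Ratio = 13960 / 186700 ≈ 0.0748.

0.0748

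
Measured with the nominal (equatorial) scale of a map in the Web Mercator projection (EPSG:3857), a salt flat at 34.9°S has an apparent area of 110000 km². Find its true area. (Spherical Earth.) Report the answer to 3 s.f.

74000 km²

The Mercator projection is conformal; its linear scale factor is the same in every direction and equals sec φ = 1/cos φ.
Areal scale = k² = sec²φ = 1/cos²(34.9°) = 1/0.8202² = 1.487.
True area = apparent / (areal scale) = 110000 / 1.487 ≈ 74000 km².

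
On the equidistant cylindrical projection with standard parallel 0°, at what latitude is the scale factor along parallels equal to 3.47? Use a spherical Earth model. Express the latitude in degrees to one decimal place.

73.3°

Plate carrée: h = 1, k = sec φ along parallels.
sec φ = 3.47  ⇒  cos φ = 0.2882  ⇒  φ ≈ 73.3°.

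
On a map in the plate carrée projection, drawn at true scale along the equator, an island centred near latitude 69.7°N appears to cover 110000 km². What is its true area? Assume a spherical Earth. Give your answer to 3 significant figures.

Plate carrée maps x = Rλ, y = Rφ. The meridian scale is h = 1 and the parallel scale is k = 1/cos φ = sec φ.
Areal scale = h·k = 1 × sec φ; at 69.7°, h = 1.000, k = 2.882, so h·k = 2.882.
True area = apparent / (areal scale) = 110000 / 2.882 ≈ 38200 km².

38200 km²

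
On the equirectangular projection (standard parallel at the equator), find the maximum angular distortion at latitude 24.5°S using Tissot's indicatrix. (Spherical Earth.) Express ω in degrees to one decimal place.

5.4°

For the equirectangular projection with φ₀ = 0 (plate carrée), h = 1 along meridians and k = sec φ along parallels.
At 24.5°: h = 1.000, k = 1.099; principal scales a = 1.099, b = 1.000.
sin(ω/2) = (a − b)/(a + b) = 0.09895/2.099 = 0.04714, so ω = 2 arcsin(0.04714) ≈ 5.4°.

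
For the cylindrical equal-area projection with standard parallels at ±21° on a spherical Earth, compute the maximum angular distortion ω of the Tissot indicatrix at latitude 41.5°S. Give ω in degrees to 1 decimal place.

A cylindrical equal-area projection with standard parallel φ₀ has meridian scale h = cos φ / cos φ₀ and parallel scale k = cos φ₀ / cos φ (so areas are preserved, h·k = 1).
At 41.5°: h = 0.8022, k = 1.247; principal scales a = 1.247, b = 0.8022.
sin(ω/2) = (a − b)/(a + b) = 0.4443/2.049 = 0.2168, so ω = 2 arcsin(0.2168) ≈ 25.0°.

25.0°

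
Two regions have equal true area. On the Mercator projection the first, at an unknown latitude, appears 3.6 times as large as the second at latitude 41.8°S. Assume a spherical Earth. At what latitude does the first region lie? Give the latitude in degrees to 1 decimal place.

On Mercator, (apparent₁)/(apparent₂) = sec²φ₁ / sec²φ₂ when true areas are equal.
cos²φ₂ / cos²φ₁ = 3.6  ⇒  cos φ₁ = cos 41.8° / √3.6 = 0.7455/1.897 = 0.3929.
φ₁ = arccos(0.3929) ≈ 66.9°.

66.9°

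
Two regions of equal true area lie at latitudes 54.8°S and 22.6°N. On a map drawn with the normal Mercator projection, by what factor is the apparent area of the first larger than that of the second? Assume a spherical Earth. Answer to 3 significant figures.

2.57

Mercator is conformal with k = sec φ, so areal scale = k² = sec²φ.
At 54.8°: sec²(54.8°) = 1/0.5764² = 3.010.
At 22.6°: sec²(22.6°) = 1/0.9232² = 1.173.
Ratio = 3.010/1.173 = cos²(22.6°)/cos²(54.8°) ≈ 2.57.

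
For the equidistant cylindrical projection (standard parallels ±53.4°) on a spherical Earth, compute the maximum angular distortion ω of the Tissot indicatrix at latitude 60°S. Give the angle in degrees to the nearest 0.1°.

In the equirectangular projection with standard parallel φ₀ = 53.4° (x = Rλ cos φ₀, y = Rφ), meridians are true-scale (h = 1) and the parallel scale is k = cos φ₀ / cos φ.
At 60°: h = 1.000, k = 1.192; principal scales a = 1.192, b = 1.000.
sin(ω/2) = (a − b)/(a + b) = 0.1924/2.192 = 0.08778, so ω = 2 arcsin(0.08778) ≈ 10.1°.

10.1°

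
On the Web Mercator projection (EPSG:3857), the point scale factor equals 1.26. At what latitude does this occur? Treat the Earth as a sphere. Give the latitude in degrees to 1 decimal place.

37.5°

Mercator scale is k = sec φ = 1/cos φ.
1/cos φ = 1.26  ⇒  cos φ = 0.7937  ⇒  φ = arccos(0.7937) ≈ 37.5°.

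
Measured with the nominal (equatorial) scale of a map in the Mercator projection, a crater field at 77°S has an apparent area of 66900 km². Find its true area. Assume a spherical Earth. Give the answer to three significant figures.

3390 km²

Mercator is conformal, so the point scale is isotropic: h = k = sec φ = 1/cos φ.
Areal scale = k² = sec²φ = 1/cos²(77°) = 1/0.2250² = 19.76.
True area = apparent / (areal scale) = 66900 / 19.76 ≈ 3390 km².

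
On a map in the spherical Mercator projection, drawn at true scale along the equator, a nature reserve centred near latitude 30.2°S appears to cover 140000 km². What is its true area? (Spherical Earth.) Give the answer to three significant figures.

For Mercator, h = k = sec φ (a conformal cylindrical projection has a single point scale, 1/cos φ).
Areal scale = k² = sec²φ = 1/cos²(30.2°) = 1/0.8643² = 1.339.
True area = apparent / (areal scale) = 140000 / 1.339 ≈ 105000 km².

105000 km²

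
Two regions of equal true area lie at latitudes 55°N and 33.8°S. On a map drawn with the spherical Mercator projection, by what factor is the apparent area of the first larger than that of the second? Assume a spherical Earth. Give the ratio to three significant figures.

Mercator areal scale is sec²φ.
At 55°: sec²(55°) = 1/0.5736² = 3.040.
At 33.8°: sec²(33.8°) = 1/0.8310² = 1.448.
Ratio = 3.040/1.448 = cos²(33.8°)/cos²(55°) ≈ 2.10.

2.10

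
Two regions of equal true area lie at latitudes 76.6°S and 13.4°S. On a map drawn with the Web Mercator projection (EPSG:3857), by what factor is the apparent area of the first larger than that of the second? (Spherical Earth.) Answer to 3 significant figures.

17.6

Mercator areal scale is sec²φ.
At 76.6°: sec²(76.6°) = 1/0.2317² = 18.62.
At 13.4°: sec²(13.4°) = 1/0.9728² = 1.057.
Ratio = 18.62/1.057 = cos²(13.4°)/cos²(76.6°) ≈ 17.6.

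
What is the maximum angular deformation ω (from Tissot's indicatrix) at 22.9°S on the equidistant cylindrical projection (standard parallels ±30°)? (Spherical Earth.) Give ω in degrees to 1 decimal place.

In the equirectangular projection with standard parallel φ₀ = 30° (x = Rλ cos φ₀, y = Rφ), meridians are true-scale (h = 1) and the parallel scale is k = cos φ₀ / cos φ.
At 22.9°: h = 1.000, k = 0.9401; principal scales a = 1.000, b = 0.9401.
sin(ω/2) = (a − b)/(a + b) = 0.05988/1.940 = 0.03086, so ω = 2 arcsin(0.03086) ≈ 3.5°.

3.5°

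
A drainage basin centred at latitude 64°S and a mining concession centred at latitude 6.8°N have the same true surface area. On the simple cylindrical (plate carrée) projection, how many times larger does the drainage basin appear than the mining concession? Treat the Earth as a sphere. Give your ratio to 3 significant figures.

In the plate carrée (x = Rλ, y = Rφ), meridians are true-scale (h = 1) and parallels are stretched by k = sec φ.
Areal scale at 64°: h·k = 1.000 × 2.281 = 2.281.
Areal scale at 6.8°: h·k = 1.000 × 1.007 = 1.007.
Ratio = 2.281/1.007 ≈ 2.27.

2.27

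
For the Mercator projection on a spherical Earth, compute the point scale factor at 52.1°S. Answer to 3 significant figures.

The Mercator projection is conformal; its linear scale factor is the same in every direction and equals sec φ = 1/cos φ.
k = 1/cos 52.1° = 1/0.6143 = 1.628.

1.63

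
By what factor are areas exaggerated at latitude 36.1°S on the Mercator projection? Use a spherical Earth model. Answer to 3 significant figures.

1.53

The Mercator projection is conformal; its linear scale factor is the same in every direction and equals sec φ = 1/cos φ.
Areal scale = k² = sec²φ = 1/cos²(36.1°) = 1/0.8080² = 1.532.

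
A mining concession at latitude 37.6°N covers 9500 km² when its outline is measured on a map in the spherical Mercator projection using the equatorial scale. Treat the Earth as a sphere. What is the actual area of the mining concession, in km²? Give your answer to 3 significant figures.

5960 km²

The Mercator projection is conformal; its linear scale factor is the same in every direction and equals sec φ = 1/cos φ.
Areal scale = k² = sec²φ = 1/cos²(37.6°) = 1/0.7923² = 1.593.
True area = apparent / (areal scale) = 9500 / 1.593 ≈ 5960 km².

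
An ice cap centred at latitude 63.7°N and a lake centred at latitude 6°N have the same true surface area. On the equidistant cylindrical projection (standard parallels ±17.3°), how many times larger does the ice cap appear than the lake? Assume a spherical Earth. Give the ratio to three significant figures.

With standard parallel φ₀ = 17.3°, the equirectangular projection gives x = Rλ cos φ₀, y = Rφ, so h = 1 and k = cos 17.3° / cos φ.
Areal scale at 63.7°: h·k = 1.000 × 2.155 = 2.155.
Areal scale at 6°: h·k = 1.000 × 0.9600 = 0.9600.
Ratio = 2.155/0.9600 ≈ 2.24.

2.24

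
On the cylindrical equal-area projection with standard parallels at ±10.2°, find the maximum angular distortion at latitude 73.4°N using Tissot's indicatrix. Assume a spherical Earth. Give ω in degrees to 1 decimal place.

For cylindrical equal-area with standard parallel φ₀, h = cos φ / cos φ₀ and k = cos φ₀ / cos φ, so h·k = 1.
At 73.4°: h = 0.2903, k = 3.445; principal scales a = 3.445, b = 0.2903.
sin(ω/2) = (a − b)/(a + b) = 3.155/3.735 = 0.8446, so ω = 2 arcsin(0.8446) ≈ 115.3°.

115.3°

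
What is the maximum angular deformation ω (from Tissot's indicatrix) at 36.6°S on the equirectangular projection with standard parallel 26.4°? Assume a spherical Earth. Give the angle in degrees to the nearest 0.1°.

6.3°

With standard parallel φ₀ = 26.4°, the equirectangular projection gives x = Rλ cos φ₀, y = Rφ, so h = 1 and k = cos 26.4° / cos φ.
At 36.6°: h = 1.000, k = 1.116; principal scales a = 1.116, b = 1.000.
sin(ω/2) = (a − b)/(a + b) = 0.1157/2.116 = 0.05469, so ω = 2 arcsin(0.05469) ≈ 6.3°.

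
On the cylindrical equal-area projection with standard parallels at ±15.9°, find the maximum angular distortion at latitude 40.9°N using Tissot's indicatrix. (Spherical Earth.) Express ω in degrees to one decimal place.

Cylindrical equal-area (φ₀ = 15.9°): h = cos φ / cos 15.9° along meridians, k = cos 15.9° / cos φ along parallels; h·k = 1.
At 40.9°: h = 0.7859, k = 1.272; principal scales a = 1.272, b = 0.7859.
sin(ω/2) = (a − b)/(a + b) = 0.4865/2.058 = 0.2363, so ω = 2 arcsin(0.2363) ≈ 27.3°.

27.3°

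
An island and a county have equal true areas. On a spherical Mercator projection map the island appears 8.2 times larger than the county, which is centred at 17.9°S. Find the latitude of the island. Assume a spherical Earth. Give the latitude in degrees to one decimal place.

70.6°

On Mercator, (apparent₁)/(apparent₂) = sec²φ₁ / sec²φ₂ when true areas are equal.
cos²φ₂ / cos²φ₁ = 8.2  ⇒  cos φ₁ = cos 17.9° / √8.2 = 0.9516/2.864 = 0.3323.
φ₁ = arccos(0.3323) ≈ 70.6°.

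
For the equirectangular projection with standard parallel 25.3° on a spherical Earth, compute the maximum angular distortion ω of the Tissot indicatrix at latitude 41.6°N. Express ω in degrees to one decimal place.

10.9°

The equidistant cylindrical projection with φ₀ = 25.3° has h = 1 (meridians true) and k = cos φ₀ / cos φ along parallels.
At 41.6°: h = 1.000, k = 1.209; principal scales a = 1.209, b = 1.000.
sin(ω/2) = (a − b)/(a + b) = 0.2090/2.209 = 0.09461, so ω = 2 arcsin(0.09461) ≈ 10.9°.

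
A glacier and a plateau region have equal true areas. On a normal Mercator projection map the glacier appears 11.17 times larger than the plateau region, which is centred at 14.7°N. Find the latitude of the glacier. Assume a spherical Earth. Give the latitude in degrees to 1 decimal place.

73.2°

For equal true areas on Mercator, apparent areas scale as sec²φ, so the ratio is cos²φ₂ / cos²φ₁.
cos²φ₂ / cos²φ₁ = 11.17  ⇒  cos φ₁ = cos 14.7° / √11.17 = 0.9673/3.342 = 0.2894.
φ₁ = arccos(0.2894) ≈ 73.2°.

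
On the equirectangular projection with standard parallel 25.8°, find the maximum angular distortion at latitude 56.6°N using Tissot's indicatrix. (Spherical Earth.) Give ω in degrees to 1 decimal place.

The equidistant cylindrical projection with φ₀ = 25.8° has h = 1 (meridians true) and k = cos φ₀ / cos φ along parallels.
At 56.6°: h = 1.000, k = 1.636; principal scales a = 1.636, b = 1.000.
sin(ω/2) = (a − b)/(a + b) = 0.6355/2.636 = 0.2411, so ω = 2 arcsin(0.2411) ≈ 27.9°.

27.9°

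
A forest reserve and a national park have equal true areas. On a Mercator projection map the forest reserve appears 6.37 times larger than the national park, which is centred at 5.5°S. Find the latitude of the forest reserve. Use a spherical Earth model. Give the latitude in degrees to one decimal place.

Mercator areal scale is sec²φ, so apparent-area ratio = sec²φ₁ / sec²φ₂ = cos²φ₂ / cos²φ₁.
cos²φ₂ / cos²φ₁ = 6.37  ⇒  cos φ₁ = cos 5.5° / √6.37 = 0.9954/2.524 = 0.3944.
φ₁ = arccos(0.3944) ≈ 66.8°.

66.8°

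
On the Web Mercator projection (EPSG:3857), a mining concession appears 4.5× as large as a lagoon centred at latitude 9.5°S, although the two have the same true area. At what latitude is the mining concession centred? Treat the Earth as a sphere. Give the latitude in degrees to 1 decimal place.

62.3°

On Mercator, (apparent₁)/(apparent₂) = sec²φ₁ / sec²φ₂ when true areas are equal.
cos²φ₂ / cos²φ₁ = 4.5  ⇒  cos φ₁ = cos 9.5° / √4.5 = 0.9863/2.121 = 0.4649.
φ₁ = arccos(0.4649) ≈ 62.3°.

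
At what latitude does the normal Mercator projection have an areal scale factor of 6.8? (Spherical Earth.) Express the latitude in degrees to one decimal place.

67.5°

Mercator areal scale is sec²φ.
sec²φ = 6.8  ⇒  cos²φ = 0.1471  ⇒  cos φ = 0.3835.
φ = arccos(0.3835) ≈ 67.5°.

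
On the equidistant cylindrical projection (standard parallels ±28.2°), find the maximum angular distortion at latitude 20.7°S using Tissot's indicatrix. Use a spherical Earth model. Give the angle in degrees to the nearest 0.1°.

In the equirectangular projection with standard parallel φ₀ = 28.2° (x = Rλ cos φ₀, y = Rφ), meridians are true-scale (h = 1) and the parallel scale is k = cos φ₀ / cos φ.
At 20.7°: h = 1.000, k = 0.9421; principal scales a = 1.000, b = 0.9421.
sin(ω/2) = (a − b)/(a + b) = 0.05788/1.942 = 0.02980, so ω = 2 arcsin(0.02980) ≈ 3.4°.

3.4°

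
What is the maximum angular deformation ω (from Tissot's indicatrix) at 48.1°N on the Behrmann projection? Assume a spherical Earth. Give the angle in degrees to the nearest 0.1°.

29.5°

The Behrmann projection is cylindrical equal-area with φ₀ = 30°. A cylindrical equal-area projection with standard parallel φ₀ has meridian scale h = cos φ / cos φ₀ and parallel scale k = cos φ₀ / cos φ (so areas are preserved, h·k = 1).
At 48.1°: h = 0.7711, k = 1.297; principal scales a = 1.297, b = 0.7711.
sin(ω/2) = (a − b)/(a + b) = 0.5256/2.068 = 0.2542, so ω = 2 arcsin(0.2542) ≈ 29.5°.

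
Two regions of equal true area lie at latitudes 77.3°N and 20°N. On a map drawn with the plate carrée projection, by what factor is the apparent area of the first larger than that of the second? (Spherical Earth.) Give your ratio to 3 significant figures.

4.27

Plate carrée maps x = Rλ, y = Rφ. The meridian scale is h = 1 and the parallel scale is k = 1/cos φ = sec φ.
Areal scale at 77.3°: h·k = 1.000 × 4.549 = 4.549.
Areal scale at 20°: h·k = 1.000 × 1.064 = 1.064.
Ratio = 4.549/1.064 ≈ 4.27.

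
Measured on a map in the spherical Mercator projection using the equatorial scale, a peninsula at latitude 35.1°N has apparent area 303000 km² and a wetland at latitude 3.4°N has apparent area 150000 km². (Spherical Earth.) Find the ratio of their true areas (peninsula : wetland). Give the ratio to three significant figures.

On Mercator the areal scale is sec²φ, so true area = apparent × cos²φ.
True area of peninsula: 303000 × cos²(35.1°) = 303000 × 0.6694 = 202800 km².
True area of wetland: 150000 × cos²(3.4°) = 150000 × 0.9965 = 149500 km².
Ratio = 202800 / 149500 ≈ 1.36.

1.36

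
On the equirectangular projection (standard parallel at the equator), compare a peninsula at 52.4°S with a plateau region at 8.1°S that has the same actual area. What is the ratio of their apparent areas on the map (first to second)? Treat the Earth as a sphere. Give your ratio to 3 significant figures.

1.62

For the equirectangular projection with φ₀ = 0 (plate carrée), h = 1 along meridians and k = sec φ along parallels.
Areal scale at 52.4°: h·k = 1.000 × 1.639 = 1.639.
Areal scale at 8.1°: h·k = 1.000 × 1.010 = 1.010.
Ratio = 1.639/1.010 ≈ 1.62.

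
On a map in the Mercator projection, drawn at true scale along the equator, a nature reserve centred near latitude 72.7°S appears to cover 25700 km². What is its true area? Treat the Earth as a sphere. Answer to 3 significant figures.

The Mercator projection is conformal; its linear scale factor is the same in every direction and equals sec φ = 1/cos φ.
Areal scale = k² = sec²φ = 1/cos²(72.7°) = 1/0.2974² = 11.31.
True area = apparent / (areal scale) = 25700 / 11.31 ≈ 2270 km².

2270 km²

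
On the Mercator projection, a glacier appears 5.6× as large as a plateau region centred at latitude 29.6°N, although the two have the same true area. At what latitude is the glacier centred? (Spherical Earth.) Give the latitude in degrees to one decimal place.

On Mercator, (apparent₁)/(apparent₂) = sec²φ₁ / sec²φ₂ when true areas are equal.
cos²φ₂ / cos²φ₁ = 5.6  ⇒  cos φ₁ = cos 29.6° / √5.6 = 0.8695/2.366 = 0.3674.
φ₁ = arccos(0.3674) ≈ 68.4°.

68.4°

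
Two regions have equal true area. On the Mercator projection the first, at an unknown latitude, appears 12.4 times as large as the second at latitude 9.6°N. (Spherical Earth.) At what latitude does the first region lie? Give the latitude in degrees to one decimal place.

73.7°

On Mercator, (apparent₁)/(apparent₂) = sec²φ₁ / sec²φ₂ when true areas are equal.
cos²φ₂ / cos²φ₁ = 12.4  ⇒  cos φ₁ = cos 9.6° / √12.4 = 0.9860/3.521 = 0.2800.
φ₁ = arccos(0.2800) ≈ 73.7°.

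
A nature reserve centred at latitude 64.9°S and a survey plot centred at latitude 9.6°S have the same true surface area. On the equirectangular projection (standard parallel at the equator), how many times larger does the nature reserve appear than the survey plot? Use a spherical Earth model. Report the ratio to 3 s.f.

2.32

For the equirectangular projection with φ₀ = 0 (plate carrée), h = 1 along meridians and k = sec φ along parallels.
Areal scale at 64.9°: h·k = 1.000 × 2.357 = 2.357.
Areal scale at 9.6°: h·k = 1.000 × 1.014 = 1.014.
Ratio = 2.357/1.014 ≈ 2.32.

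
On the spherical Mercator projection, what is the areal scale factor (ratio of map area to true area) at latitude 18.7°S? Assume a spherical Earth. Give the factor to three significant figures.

1.11

The Mercator projection is conformal; its linear scale factor is the same in every direction and equals sec φ = 1/cos φ.
Areal scale = k² = sec²φ = 1/cos²(18.7°) = 1/0.9472² = 1.115.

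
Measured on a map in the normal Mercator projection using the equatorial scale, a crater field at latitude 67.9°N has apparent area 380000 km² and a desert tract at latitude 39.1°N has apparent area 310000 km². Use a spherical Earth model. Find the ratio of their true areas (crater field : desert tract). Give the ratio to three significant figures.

On Mercator the areal scale is sec²φ, so true area = apparent × cos²φ.
True area of crater field: 380000 × cos²(67.9°) = 380000 × 0.1415 = 53790 km².
True area of desert tract: 310000 × cos²(39.1°) = 310000 × 0.6022 = 186700 km².
Ratio = 53790 / 186700 ≈ 0.288.

0.288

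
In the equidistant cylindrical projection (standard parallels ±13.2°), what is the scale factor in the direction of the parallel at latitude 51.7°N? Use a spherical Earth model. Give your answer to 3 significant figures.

With standard parallel φ₀ = 13.2°, the equirectangular projection gives x = Rλ cos φ₀, y = Rφ, so h = 1 and k = cos 13.2° / cos φ.
k = cos 13.2° / cos 51.7° = 0.9736/0.6198 = 1.571.

1.57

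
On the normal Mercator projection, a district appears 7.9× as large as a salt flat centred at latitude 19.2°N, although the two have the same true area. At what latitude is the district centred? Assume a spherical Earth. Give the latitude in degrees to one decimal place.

70.4°

On Mercator, (apparent₁)/(apparent₂) = sec²φ₁ / sec²φ₂ when true areas are equal.
cos²φ₂ / cos²φ₁ = 7.9  ⇒  cos φ₁ = cos 19.2° / √7.9 = 0.9444/2.811 = 0.3360.
φ₁ = arccos(0.3360) ≈ 70.4°.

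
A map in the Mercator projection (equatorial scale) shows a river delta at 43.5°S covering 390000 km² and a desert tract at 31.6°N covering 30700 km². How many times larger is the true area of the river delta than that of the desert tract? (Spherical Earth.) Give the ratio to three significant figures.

Since Mercator area scale is 1/cos²φ, the true area equals the apparent area multiplied by cos²φ.
True area of river delta: 390000 × cos²(43.5°) = 390000 × 0.5262 = 205200 km².
True area of desert tract: 30700 × cos²(31.6°) = 30700 × 0.7254 = 22270 km².
Ratio = 205200 / 22270 ≈ 9.21.

9.21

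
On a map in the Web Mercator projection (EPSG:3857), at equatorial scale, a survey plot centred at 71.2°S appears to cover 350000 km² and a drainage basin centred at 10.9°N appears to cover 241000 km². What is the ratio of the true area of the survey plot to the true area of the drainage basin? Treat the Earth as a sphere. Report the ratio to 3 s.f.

0.156

Mercator's areal exaggeration is sec²φ; hence true area = (apparent area) · cos²φ.
True area of survey plot: 350000 × cos²(71.2°) = 350000 × 0.1039 = 36350 km².
True area of drainage basin: 241000 × cos²(10.9°) = 241000 × 0.9642 = 232400 km².
Ratio = 36350 / 232400 ≈ 0.156.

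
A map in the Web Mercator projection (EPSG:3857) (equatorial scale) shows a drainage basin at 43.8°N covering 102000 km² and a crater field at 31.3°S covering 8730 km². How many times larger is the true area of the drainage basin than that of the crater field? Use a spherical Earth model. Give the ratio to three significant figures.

Since Mercator area scale is 1/cos²φ, the true area equals the apparent area multiplied by cos²φ.
True area of drainage basin: 102000 × cos²(43.8°) = 102000 × 0.5209 = 53140 km².
True area of crater field: 8730 × cos²(31.3°) = 8730 × 0.7301 = 6374 km².
Ratio = 53140 / 6374 ≈ 8.34.

8.34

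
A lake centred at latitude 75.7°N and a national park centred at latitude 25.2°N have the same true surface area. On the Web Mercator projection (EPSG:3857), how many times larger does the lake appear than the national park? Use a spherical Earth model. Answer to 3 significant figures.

13.4

Mercator areal scale is sec²φ.
At 75.7°: sec²(75.7°) = 1/0.2470² = 16.39.
At 25.2°: sec²(25.2°) = 1/0.9048² = 1.221.
Ratio = 16.39/1.221 = cos²(25.2°)/cos²(75.7°) ≈ 13.4.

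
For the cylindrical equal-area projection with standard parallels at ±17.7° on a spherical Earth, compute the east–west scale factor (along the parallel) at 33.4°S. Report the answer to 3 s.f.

Cylindrical equal-area (φ₀ = 17.7°): h = cos φ / cos 17.7° along meridians, k = cos 17.7° / cos φ along parallels; h·k = 1.
k = cos 17.7° / cos 33.4° = 0.9527/0.8348 = 1.141.

1.14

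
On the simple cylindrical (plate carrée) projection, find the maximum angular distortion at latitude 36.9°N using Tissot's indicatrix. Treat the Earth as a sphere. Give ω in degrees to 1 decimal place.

12.8°

In the plate carrée (x = Rλ, y = Rφ), meridians are true-scale (h = 1) and parallels are stretched by k = sec φ.
At 36.9°: h = 1.000, k = 1.250; principal scales a = 1.250, b = 1.000.
sin(ω/2) = (a − b)/(a + b) = 0.2505/2.250 = 0.1113, so ω = 2 arcsin(0.1113) ≈ 12.8°.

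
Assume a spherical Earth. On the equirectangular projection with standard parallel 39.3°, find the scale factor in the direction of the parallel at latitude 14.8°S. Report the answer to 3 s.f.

0.800

With standard parallel φ₀ = 39.3°, the equirectangular projection gives x = Rλ cos φ₀, y = Rφ, so h = 1 and k = cos 39.3° / cos φ.
k = cos 39.3° / cos 14.8° = 0.7738/0.9668 = 0.8004.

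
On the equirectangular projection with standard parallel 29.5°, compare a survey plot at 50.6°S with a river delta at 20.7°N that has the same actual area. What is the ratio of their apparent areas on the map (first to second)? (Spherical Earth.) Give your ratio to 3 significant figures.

1.47

The equidistant cylindrical projection with φ₀ = 29.5° has h = 1 (meridians true) and k = cos φ₀ / cos φ along parallels.
Areal scale at 50.6°: h·k = 1.000 × 1.371 = 1.371.
Areal scale at 20.7°: h·k = 1.000 × 0.9304 = 0.9304.
Ratio = 1.371/0.9304 ≈ 1.47.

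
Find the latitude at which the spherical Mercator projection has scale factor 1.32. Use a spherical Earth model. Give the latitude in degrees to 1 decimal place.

Mercator scale is k = sec φ = 1/cos φ.
1/cos φ = 1.32  ⇒  cos φ = 0.7576  ⇒  φ = arccos(0.7576) ≈ 40.7°.

40.7°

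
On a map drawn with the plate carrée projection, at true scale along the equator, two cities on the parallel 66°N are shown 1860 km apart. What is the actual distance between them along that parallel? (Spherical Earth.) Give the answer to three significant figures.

757 km

In the plate carrée (x = Rλ, y = Rφ), meridians are true-scale (h = 1) and parallels are stretched by k = sec φ.
Along the parallel at 66°, map distances are exaggerated by k = sec 66° = 2.459.
True distance = 1860 / 2.459 = 1860 × cos 66° ≈ 757 km.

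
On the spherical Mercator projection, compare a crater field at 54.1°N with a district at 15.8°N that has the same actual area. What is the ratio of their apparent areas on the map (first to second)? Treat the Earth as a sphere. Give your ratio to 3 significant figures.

2.69

On Mercator, area is exaggerated by sec²φ = 1/cos²φ.
At 54.1°: sec²(54.1°) = 1/0.5864² = 2.908.
At 15.8°: sec²(15.8°) = 1/0.9622² = 1.080.
Ratio = 2.908/1.080 = cos²(15.8°)/cos²(54.1°) ≈ 2.69.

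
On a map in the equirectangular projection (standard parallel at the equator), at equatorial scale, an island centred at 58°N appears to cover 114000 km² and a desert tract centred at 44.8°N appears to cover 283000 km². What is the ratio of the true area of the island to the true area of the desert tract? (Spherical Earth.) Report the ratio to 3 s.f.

On the plate carrée, areal scale = h·k = 1 × sec φ, so true area = apparent × cos φ.
True area of island: 114000 × cos(58°) = 114000 × 0.5299 = 60410 km².
True area of desert tract: 283000 × cos(44.8°) = 283000 × 0.7096 = 200800 km².
Ratio = 60410 / 200800 ≈ 0.301.

0.301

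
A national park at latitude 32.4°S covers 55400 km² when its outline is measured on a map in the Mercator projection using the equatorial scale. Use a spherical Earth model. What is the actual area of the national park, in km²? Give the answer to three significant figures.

39500 km²

For Mercator, h = k = sec φ (a conformal cylindrical projection has a single point scale, 1/cos φ).
Areal scale = k² = sec²φ = 1/cos²(32.4°) = 1/0.8443² = 1.403.
True area = apparent / (areal scale) = 55400 / 1.403 ≈ 39500 km².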